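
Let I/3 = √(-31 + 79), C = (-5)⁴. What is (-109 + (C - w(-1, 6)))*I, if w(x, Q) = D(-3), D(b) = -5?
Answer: 6252*√3 ≈ 10829.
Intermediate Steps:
w(x, Q) = -5
C = 625
I = 12*√3 (I = 3*√(-31 + 79) = 3*√48 = 3*(4*√3) = 12*√3 ≈ 20.785)
(-109 + (C - w(-1, 6)))*I = (-109 + (625 - 1*(-5)))*(12*√3) = (-109 + (625 + 5))*(12*√3) = (-109 + 630)*(12*√3) = 521*(12*√3) = 6252*√3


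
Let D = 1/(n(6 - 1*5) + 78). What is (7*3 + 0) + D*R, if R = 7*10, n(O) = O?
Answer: 1729/79 ≈ 21.886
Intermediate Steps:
R = 70
D = 1/79 (D = 1/((6 - 1*5) + 78) = 1/((6 - 5) + 78) = 1/(1 + 78) = 1/79 ≈ 0.012658)
(7*3 + 0) + D*R = (7*3 + 0) + (1/79)*70 = (21 + 0) + 70/79 = 21 + 70/79 = 1729/79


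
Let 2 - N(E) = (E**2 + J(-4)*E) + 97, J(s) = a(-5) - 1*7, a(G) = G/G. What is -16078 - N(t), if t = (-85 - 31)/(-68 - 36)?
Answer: -10808191/676 ≈ -15988.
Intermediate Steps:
a(G) = 1
t = 29/26 (t = -116/(-104) = -116*(-1/104) = 29/26 ≈ 1.1154)
J(s) = -6 (J(s) = 1 - 1*7 = 1 - 7 = -6)
N(E) = -95 - E**2 + 6*E (N(E) = 2 - ((E**2 - 6*E) + 97) = 2 - (97 + E**2 - 6*E) = 2 + (-97 - E**2 + 6*E) = -95 - E**2 + 6*E)
-16078 - N(t) = -16078 - (-95 - (29/26)**2 + 6*(29/26)) = -16078 - (-95 - 1*841/676 + 87/13) = -16078 - (-95 - 841/676 + 87/13) = -16078 - 1*(-60537/676) = -16078 + 60537/676 = -10808191/676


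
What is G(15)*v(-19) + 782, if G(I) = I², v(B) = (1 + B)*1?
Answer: -3268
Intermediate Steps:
v(B) = 1 + B
G(15)*v(-19) + 782 = 15²*(1 - 19) + 782 = 225*(-18) + 782 = -4050 + 782 = -3268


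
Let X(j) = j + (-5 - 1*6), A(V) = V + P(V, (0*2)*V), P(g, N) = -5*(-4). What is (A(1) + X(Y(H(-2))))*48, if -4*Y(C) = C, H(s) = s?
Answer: 504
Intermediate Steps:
P(g, N) = 20
A(V) = 20 + V (A(V) = V + 20 = 20 + V)
Y(C) = -C/4
X(j) = -11 + j (X(j) = j + (-5 - 6) = j - 11 = -11 + j)
(A(1) + X(Y(H(-2))))*48 = ((20 + 1) + (-11 - ¼*(-2)))*48 = (21 + (-11 + ½))*48 = (21 - 21/2)*48 = (21/2)*48 = 504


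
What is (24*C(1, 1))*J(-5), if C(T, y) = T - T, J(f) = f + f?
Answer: 0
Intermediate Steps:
J(f) = 2*f
C(T, y) = 0
(24*C(1, 1))*J(-5) = (24*0)*(2*(-5)) = 0*(-10) = 0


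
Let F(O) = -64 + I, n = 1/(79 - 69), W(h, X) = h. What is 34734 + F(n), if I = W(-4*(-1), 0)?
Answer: 34674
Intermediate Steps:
I = 4 (I = -4*(-1) = 4)
n = ⅒ (n = 1/10 = ⅒ ≈ 0.10000)
F(O) = -60 (F(O) = -64 + 4 = -60)
34734 + F(n) = 34734 - 60 = 34674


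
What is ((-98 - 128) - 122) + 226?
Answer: -122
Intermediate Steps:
((-98 - 128) - 122) + 226 = (-226 - 122) + 226 = -348 + 226 = -122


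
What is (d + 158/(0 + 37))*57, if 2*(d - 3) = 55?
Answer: 146661/74 ≈ 1981.9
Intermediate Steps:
d = 61/2 (d = 3 + (1/2)*55 = 3 + 55/2 = 61/2 ≈ 30.500)
(d + 158/(0 + 37))*57 = (61/2 + 158/(0 + 37))*57 = (61/2 + 158/37)*57 = (2573/74)*57 = 146661/74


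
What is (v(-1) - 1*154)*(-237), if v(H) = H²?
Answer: 36261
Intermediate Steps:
(v(-1) - 1*154)*(-237) = ((-1)² - 1*154)*(-237) = (1 - 154)*(-237) = -153*(-237) = 36261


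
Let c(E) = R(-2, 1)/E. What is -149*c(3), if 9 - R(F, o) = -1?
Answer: -1490/3 ≈ -496.67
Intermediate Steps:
R(F, o) = 10 (R(F, o) = 9 - 1*(-1) = 9 + 1 = 10)
c(E) = 10/E
-149*c(3) = -1490/3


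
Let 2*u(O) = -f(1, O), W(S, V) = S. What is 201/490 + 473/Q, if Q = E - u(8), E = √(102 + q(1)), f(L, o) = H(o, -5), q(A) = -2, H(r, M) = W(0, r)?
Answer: 11689/245 ≈ 47.710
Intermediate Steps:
H(r, M) = 0
f(L, o) = 0
u(O) = 0 (u(O) = (-1*0)/2 = (½)*0 = 0)
E = 10 (E = √(102 - 2) = √100 = 10)
Q = 10 (Q = 10 - 1*0 = 10 + 0 = 10)
201/490 + 473/Q = 201/490 + 473/10 = 11689/245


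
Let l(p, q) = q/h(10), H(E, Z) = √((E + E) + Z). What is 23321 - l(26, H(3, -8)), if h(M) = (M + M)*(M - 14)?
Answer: 23321 + I*√2/80 ≈ 23321.0 + 0.017678*I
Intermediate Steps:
h(M) = 2*M*(-14 + M) (h(M) = (2*M)*(-14 + M) = 2*M*(-14 + M))
H(E, Z) = √(Z + 2*E) (H(E, Z) = √(2*E + Z) = √(Z + 2*E))
l(p, q) = -q/80 (l(p, q) = q/((2*10*(-14 + 10))) = q/((2*10*(-4))) = q/(-80) = q*(-1/80) = -q/80)
23321 - l(26, H(3, -8)) = 23321 - (-1)*√(-8 + 2*3)/80 = 23321 - (-1)*√(-8 + 6)/80 = 23321 - (-1)*√(-2)/80 = 23321 - (-1)*I*√2/80 = 23321 + I*√2/80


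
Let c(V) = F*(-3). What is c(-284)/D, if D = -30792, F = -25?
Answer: -25/10264 ≈ -0.0024357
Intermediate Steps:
c(V) = 75 (c(V) = -25*(-3) = 75)
c(-284)/D = 75/(-30792) = 75*(-1/30792) = -25/10264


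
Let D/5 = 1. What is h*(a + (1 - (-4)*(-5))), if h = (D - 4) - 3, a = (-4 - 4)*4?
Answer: 102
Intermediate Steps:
a = -32 (a = -8*4 = -32)
D = 5 (D = 5*1 = 5)
h = -2 (h = (5 - 4) - 3 = 1 - 3 = -2)
h*(a + (1 - (-4)*(-5))) = -2*(-32 + (1 - (-4)*(-5))) = -2*(-32 + (1 - 1*20)) = -2*(-32 + (1 - 20)) = -2*(-32 - 19) = -2*(-51) = 102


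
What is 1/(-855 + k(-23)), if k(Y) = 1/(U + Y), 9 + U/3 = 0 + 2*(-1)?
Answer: -56/47881 ≈ -0.0011696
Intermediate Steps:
U = -33 (U = -27 + 3*(0 + 2*(-1)) = -27 + 3*(0 - 2) = -27 + 3*(-2) = -27 - 6 = -33)
k(Y) = 1/(-33 + Y)
1/(-855 + k(-23)) = 1/(-855 + 1/(-33 - 23)) = 1/(-855 + 1/(-56)) = 1/(-855 - 1/56) = 1/(-47881/56) = -56/47881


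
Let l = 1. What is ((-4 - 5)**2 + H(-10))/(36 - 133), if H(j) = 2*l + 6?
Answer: -89/97 ≈ -0.91753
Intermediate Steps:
H(j) = 8 (H(j) = 2*1 + 6 = 2 + 6 = 8)
((-4 - 5)**2 + H(-10))/(36 - 133) = ((-4 - 5)**2 + 8)/(36 - 133) = ((-9)**2 + 8)/(-97) = -(81 + 8)/97 = -1/97*89 = -89/97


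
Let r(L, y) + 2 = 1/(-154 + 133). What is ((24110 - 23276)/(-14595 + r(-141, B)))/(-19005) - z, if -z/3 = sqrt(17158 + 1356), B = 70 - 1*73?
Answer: 417/138708445 + 3*sqrt(18514) ≈ 408.20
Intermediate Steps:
B = -3 (B = 70 - 73 = -3)
r(L, y) = -43/21 (r(L, y) = -2 + 1/(-154 + 133) = -2 + 1/(-21) = -2 - 1/21 = -43/21)
z = -3*sqrt(18514) (z = -3*sqrt(17158 + 1356) = -3*sqrt(18514) ≈ -408.20)
((24110 - 23276)/(-14595 + r(-141, B)))/(-19005) - z = ((24110 - 23276)/(-14595 - 43/21))/(-19005) - (-3)*sqrt(18514) = (834/(-306538/21))*(-1/19005) + 3*sqrt(18514) = (834*(-21/306538))*(-1/19005) + 3*sqrt(18514) = -8757/153269*(-1/19005) + 3*sqrt(18514) = 417/138708445 + 3*sqrt(18514)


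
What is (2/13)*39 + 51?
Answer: 57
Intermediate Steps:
(2/13)*39 + 51 = 6 + 51 = 57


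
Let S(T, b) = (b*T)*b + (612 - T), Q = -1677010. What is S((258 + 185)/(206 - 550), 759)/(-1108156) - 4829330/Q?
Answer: 14178710079239/3995535691154 ≈ 3.5486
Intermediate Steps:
S(T, b) = 612 - T + T*b² (S(T, b) = (T*b)*b + (612 - T) = T*b² + (612 - T) = 612 - T + T*b²)
S((258 + 185)/(206 - 550), 759)/(-1108156) - 4829330/Q = (612 - (258 + 185)/(206 - 550) + ((258 + 185)/(206 - 550))*759²)/(-1108156) - 4829330/(-1677010) = (612 - 443/(-344) + (443/(-344))*576081)*(-1/1108156) - 4829330*(-1/1677010) = (612 - 443*(-1)/344 + (443*(-1/344))*576081)*(-1/1108156) + 482933/167701 = (612 - 1*(-443/344) - 443/344*576081)*(-1/1108156) + 482933/167701 = (612 + 443/344 - 255203883/344)*(-1/1108156) + 482933/167701 = -31874114/43*(-1/1108156) + 482933/167701 = 15937057/23825354 + 482933/167701 = 14178710079239/3995535691154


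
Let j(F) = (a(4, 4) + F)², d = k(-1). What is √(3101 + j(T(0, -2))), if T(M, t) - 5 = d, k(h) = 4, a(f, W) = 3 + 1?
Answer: √3270 ≈ 57.184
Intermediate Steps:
a(f, W) = 4
d = 4
T(M, t) = 9 (T(M, t) = 5 + 4 = 9)
j(F) = (4 + F)²
√(3101 + j(T(0, -2))) = √(3101 + (4 + 9)²) = √(3101 + 13²) = √(3101 + 169) = √3270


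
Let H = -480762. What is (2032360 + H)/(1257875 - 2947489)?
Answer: -775799/844807 ≈ -0.91831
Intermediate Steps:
(2032360 + H)/(1257875 - 2947489) = (2032360 - 480762)/(1257875 - 2947489) = 1551598/(-1689614) = 1551598*(-1/1689614) = -775799/844807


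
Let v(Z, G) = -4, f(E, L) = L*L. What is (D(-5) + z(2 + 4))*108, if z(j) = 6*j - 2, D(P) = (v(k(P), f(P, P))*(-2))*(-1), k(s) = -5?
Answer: 2808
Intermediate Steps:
f(E, L) = L²
D(P) = -8 (D(P) = -4*(-2)*(-1) = 8*(-1) = -8)
z(j) = -2 + 6*j
(D(-5) + z(2 + 4))*108 = (-8 + (-2 + 6*(2 + 4)))*108 = (-8 + (-2 + 6*6))*108 = (-8 + (-2 + 36))*108 = (-8 + 34)*108 = 26*108 = 2808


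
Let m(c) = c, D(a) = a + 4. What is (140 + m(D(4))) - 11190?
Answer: -11042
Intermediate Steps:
D(a) = 4 + a
(140 + m(D(4))) - 11190 = (140 + (4 + 4)) - 11190 = (140 + 8) - 11190 = 148 - 11190 = -11042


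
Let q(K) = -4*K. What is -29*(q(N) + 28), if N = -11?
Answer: -2088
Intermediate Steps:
-29*(q(N) + 28) = -29*(-4*(-11) + 28) = -29*(44 + 28) = -29*72 = -2088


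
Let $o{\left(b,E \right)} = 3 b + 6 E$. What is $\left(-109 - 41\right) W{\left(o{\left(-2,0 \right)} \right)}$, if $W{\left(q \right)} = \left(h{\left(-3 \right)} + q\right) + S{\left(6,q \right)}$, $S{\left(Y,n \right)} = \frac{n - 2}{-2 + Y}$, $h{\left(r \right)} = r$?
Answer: $1650$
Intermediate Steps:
$S{\left(Y,n \right)} = \frac{-2 + n}{-2 + Y}$
$W{\left(q \right)} = - \frac{7}{2} + \frac{5 q}{4}$ ($W{\left(q \right)} = \left(-3 + q\right) + \frac{-2 + q}{-2 + 6} = \left(-3 + q\right) + \frac{-2 + q}{4} = \left(-3 + q\right) + \left(- \frac{1}{2} + \frac{q}{4}\right) = - \frac{7}{2} + \frac{5 q}{4}$)
$\left(-109 - 41\right) W{\left(o{\left(-2,0 \right)} \right)} = \left(-109 - 41\right) \left(- \frac{7}{2} + \frac{5 \left(3 \left(-2\right) + 6 \cdot 0\right)}{4}\right) = - 150 \left(- \frac{7}{2} + \frac{5 \left(-6 + 0\right)}{4}\right) = - 150 \left(- \frac{7}{2} + \frac{5}{4} \left(-6\right)\right) = - 150 \left(- \frac{7}{2} - \frac{15}{2}\right) = \left(-150\right) \left(-11\right) = 1650$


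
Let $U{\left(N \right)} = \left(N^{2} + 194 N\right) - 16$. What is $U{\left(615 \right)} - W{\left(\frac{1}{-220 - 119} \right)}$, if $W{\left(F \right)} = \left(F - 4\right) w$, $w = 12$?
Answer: $\frac{56225075}{113} \approx 4.9757 \cdot 10^{5}$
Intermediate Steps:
$U{\left(N \right)} = -16 + N^{2} + 194 N$
$W{\left(F \right)} = -48 + 12 F$ ($W{\left(F \right)} = \left(F - 4\right) 12 = \left(-4 + F\right) 12 = -48 + 12 F$)
$U{\left(615 \right)} - W{\left(\frac{1}{-220 - 119} \right)} = \left(-16 + 615^{2} + 194 \cdot 615\right) - \left(-48 + \frac{12}{-220 - 119}\right) = \left(-16 + 378225 + 119310\right) - \left(-48 + \frac{12}{-339}\right) = 497519 - \left(-48 + 12 \left(- \frac{1}{339}\right)\right) = 497519 - \left(-48 - \frac{4}{113}\right) = 497519 - - \frac{5428}{113} = 497519 + \frac{5428}{113} = \frac{56225075}{113}$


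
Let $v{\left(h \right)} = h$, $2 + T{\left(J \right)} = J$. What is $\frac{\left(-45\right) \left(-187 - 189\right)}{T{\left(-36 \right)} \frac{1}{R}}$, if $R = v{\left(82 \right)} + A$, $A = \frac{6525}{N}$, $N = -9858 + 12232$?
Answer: $- \frac{851046390}{22553} \approx -37735.0$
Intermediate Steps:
$T{\left(J \right)} = -2 + J$
$N = 2374$
$A = \frac{6525}{2374} \approx 2.7485$
$R = \frac{201193}{2374}$ ($R = 82 + \frac{6525}{2374} = \frac{201193}{2374} \approx 84.749$)
$\frac{\left(-45\right) \left(-187 - 189\right)}{T{\left(-36 \right)} \frac{1}{R}} = \frac{\left(-45\right) \left(-187 - 189\right)}{\left(-2 - 36\right) \frac{1}{\frac{201193}{2374}}} = \frac{\left(-45\right) \left(-376\right)}{\left(-38\right) \frac{2374}{201193}} = \frac{16920}{- \frac{90212}{201193}} = 16920 \left(- \frac{201193}{90212}\right) = - \frac{851046390}{22553}$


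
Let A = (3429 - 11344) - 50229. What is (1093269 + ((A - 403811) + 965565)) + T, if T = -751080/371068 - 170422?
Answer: 132327948749/92767 ≈ 1.4265e+6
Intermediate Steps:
A = -58144 (A = -7915 - 50229 = -58144)
T = -15809725444/92767 (T = -751080*1/371068 - 170422 = -187770/92767 - 170422 = -15809725444/92767 ≈ -1.7042e+5)
(1093269 + ((A - 403811) + 965565)) + T = (1093269 + ((-58144 - 403811) + 965565)) - 15809725444/92767 = (1093269 + (-461955 + 965565)) - 15809725444/92767 = (1093269 + 503610) - 15809725444/92767 = 1596879 - 15809725444/92767 = 132327948749/92767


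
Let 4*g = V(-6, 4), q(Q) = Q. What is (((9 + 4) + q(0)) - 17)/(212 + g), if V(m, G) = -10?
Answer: -8/419 ≈ -0.019093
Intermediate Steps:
g = -5/2 (g = (1/4)*(-10) = -5/2 ≈ -2.5000)
(((9 + 4) + q(0)) - 17)/(212 + g) = (((9 + 4) + 0) - 17)/(212 - 5/2) = ((13 + 0) - 17)/(419/2) = (13 - 17)*(2/419) = -4*2/419 = -8/419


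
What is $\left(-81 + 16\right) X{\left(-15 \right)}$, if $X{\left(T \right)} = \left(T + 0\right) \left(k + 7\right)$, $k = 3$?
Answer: $9750$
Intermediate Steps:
$X{\left(T \right)} = 10 T$ ($X{\left(T \right)} = \left(T + 0\right) \left(3 + 7\right) = T 10 = 10 T$)
$\left(-81 + 16\right) X{\left(-15 \right)} = \left(-81 + 16\right) 10 \left(-15\right) = \left(-65\right) \left(-150\right) = 9750$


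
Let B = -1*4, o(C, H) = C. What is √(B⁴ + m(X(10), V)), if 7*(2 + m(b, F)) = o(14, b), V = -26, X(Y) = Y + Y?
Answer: 16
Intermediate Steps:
X(Y) = 2*Y
m(b, F) = 0 (m(b, F) = -2 + (⅐)*14 = -2 + 2 = 0)
B = -4
√(B⁴ + m(X(10), V)) = √((-4)⁴ + 0) = √(256 + 0) = √256 = 16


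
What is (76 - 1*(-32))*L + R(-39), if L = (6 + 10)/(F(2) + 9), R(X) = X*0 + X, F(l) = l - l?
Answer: 153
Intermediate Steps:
F(l) = 0
R(X) = X (R(X) = 0 + X = X)
L = 16/9 (L = (6 + 10)/(0 + 9) = 16/9 ≈ 1.7778)
(76 - 1*(-32))*L + R(-39) = (76 - 1*(-32))*(16/9) - 39 = (76 + 32)*(16/9) - 39 = 108*(16/9) - 39 = 192 - 39 = 153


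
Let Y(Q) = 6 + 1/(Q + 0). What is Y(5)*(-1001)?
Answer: -31031/5 ≈ -6206.2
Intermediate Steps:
Y(Q) = 6 + 1/Q
Y(5)*(-1001) = (6 + 1/5)*(-1001) = (6 + ⅕)*(-1001) = (31/5)*(-1001) = -31031/5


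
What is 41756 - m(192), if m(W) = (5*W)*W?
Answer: -142564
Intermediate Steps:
m(W) = 5*W**2
41756 - m(192) = 41756 - 5*192**2 = 41756 - 5*36864 = 41756 - 1*184320 = 41756 - 184320 = -142564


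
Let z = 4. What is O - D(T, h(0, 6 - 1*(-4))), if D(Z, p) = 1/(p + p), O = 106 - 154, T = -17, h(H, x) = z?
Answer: -385/8 ≈ -48.125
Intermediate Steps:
h(H, x) = 4
O = -48
D(Z, p) = 1/(2*p)
O - D(T, h(0, 6 - 1*(-4))) = -48 - 1/(2*4) = -48 - 1*1/8 = -48 - 1/8 = -385/8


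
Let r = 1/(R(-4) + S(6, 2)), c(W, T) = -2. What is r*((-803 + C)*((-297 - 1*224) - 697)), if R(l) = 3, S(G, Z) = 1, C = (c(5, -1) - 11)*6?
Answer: 536529/2 ≈ 2.6826e+5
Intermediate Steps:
C = -78 (C = (-2 - 11)*6 = -13*6 = -78)
r = ¼ (r = 1/(3 + 1) = 1/4 = ¼ ≈ 0.25000)
r*((-803 + C)*((-297 - 1*224) - 697)) = ((-803 - 78)*((-297 - 1*224) - 697))/4 = (-881*((-297 - 224) - 697))/4 = (-881*(-521 - 697))/4 = (-881*(-1218))/4 = (¼)*1073058 = 536529/2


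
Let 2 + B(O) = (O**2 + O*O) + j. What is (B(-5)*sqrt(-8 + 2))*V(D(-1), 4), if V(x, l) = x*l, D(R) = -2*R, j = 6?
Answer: 432*I*sqrt(6) ≈ 1058.2*I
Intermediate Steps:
B(O) = 4 + 2*O**2 (B(O) = -2 + ((O**2 + O*O) + 6) = -2 + ((O**2 + O**2) + 6) = -2 + (2*O**2 + 6) = -2 + (6 + 2*O**2) = 4 + 2*O**2)
V(x, l) = l*x
(B(-5)*sqrt(-8 + 2))*V(D(-1), 4) = ((4 + 2*(-5)**2)*sqrt(-8 + 2))*(4*(-2*(-1))) = ((4 + 2*25)*sqrt(-6))*(4*2) = ((4 + 50)*(I*sqrt(6)))*8 = (54*(I*sqrt(6)))*8 = (54*I*sqrt(6))*8 = 432*I*sqrt(6)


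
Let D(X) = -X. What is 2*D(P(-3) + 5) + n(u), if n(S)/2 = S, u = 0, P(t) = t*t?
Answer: -28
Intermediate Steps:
P(t) = t²
n(S) = 2*S
2*D(P(-3) + 5) + n(u) = 2*(-((-3)² + 5)) + 2*0 = 2*(-(9 + 5)) + 0 = 2*(-1*14) + 0 = 2*(-14) + 0 = -28 + 0 = -28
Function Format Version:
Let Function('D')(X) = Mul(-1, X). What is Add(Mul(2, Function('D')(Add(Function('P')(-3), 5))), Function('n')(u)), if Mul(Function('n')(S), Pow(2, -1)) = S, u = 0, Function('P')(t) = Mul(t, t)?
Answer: -28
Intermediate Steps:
Function('P')(t) = Pow(t, 2)
Function('n')(S) = Mul(2, S)
Add(Mul(2, Function('D')(Add(Function('P')(-3), 5))), Function('n')(u)) = Add(Mul(2, Mul(-1, Add(Pow(-3, 2), 5))), Mul(2, 0)) = Add(Mul(2, Mul(-1, Add(9, 5))), 0) = Add(Mul(2, Mul(-1, 14)), 0) = Add(Mul(2, -14), 0) = Add(-28, 0) = -28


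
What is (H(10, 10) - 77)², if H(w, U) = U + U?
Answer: 3249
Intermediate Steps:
H(w, U) = 2*U
(H(10, 10) - 77)² = (2*10 - 77)² = (20 - 77)² = (-57)² = 3249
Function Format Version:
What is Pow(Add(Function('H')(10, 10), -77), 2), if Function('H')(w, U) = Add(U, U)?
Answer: 3249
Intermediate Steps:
Function('H')(w, U) = Mul(2, U)
Pow(Add(Function('H')(10, 10), -77), 2) = Pow(Add(Mul(2, 10), -77), 2) = Pow(Add(20, -77), 2) = Pow(-57, 2) = 3249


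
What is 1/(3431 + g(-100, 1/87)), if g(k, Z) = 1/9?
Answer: 9/30880 ≈ 0.00029145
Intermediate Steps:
g(k, Z) = ⅑
1/(3431 + g(-100, 1/87)) = 1/(3431 + ⅑) = 1/(30880/9) = 9/30880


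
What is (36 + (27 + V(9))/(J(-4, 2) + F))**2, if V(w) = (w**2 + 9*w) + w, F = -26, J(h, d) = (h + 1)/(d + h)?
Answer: 1871424/2401 ≈ 779.44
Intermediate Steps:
J(h, d) = (1 + h)/(d + h)
V(w) = w**2 + 10*w
(36 + (27 + V(9))/(J(-4, 2) + F))**2 = (36 + (27 + 9*(10 + 9))/((1 - 4)/(2 - 4) - 26))**2 = (36 + (27 + 9*19)/(-3/(-2) - 26))**2 = (36 + (27 + 171)/(-1/2*(-3) - 26))**2 = (36 + 198/(3/2 - 26))**2 = (36 + 198/(-49/2))**2 = (36 + 198*(-2/49))**2 = (36 - 396/49)**2 = (1368/49)**2 = 1871424/2401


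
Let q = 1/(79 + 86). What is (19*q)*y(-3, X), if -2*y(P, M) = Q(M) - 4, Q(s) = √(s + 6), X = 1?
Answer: 38/165 - 19*√7/330 ≈ 0.077972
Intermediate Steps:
Q(s) = √(6 + s)
y(P, M) = 2 - √(6 + M)/2 (y(P, M) = -(√(6 + M) - 4)/2 = -(-4 + √(6 + M))/2 = 2 - √(6 + M)/2)
q = 1/165 ≈ 0.0060606
(19*q)*y(-3, X) = (19*(1/165))*(2 - √(6 + 1)/2) = 19*(2 - √7/2)/165 = 38/165 - 19*√7/330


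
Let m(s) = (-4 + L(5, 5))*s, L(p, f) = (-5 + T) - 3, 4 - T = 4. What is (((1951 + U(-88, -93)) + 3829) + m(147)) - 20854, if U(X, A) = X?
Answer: -16926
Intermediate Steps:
T = 0 (T = 4 - 1*4 = 4 - 4 = 0)
L(p, f) = -8 (L(p, f) = (-5 + 0) - 3 = -5 - 3 = -8)
m(s) = -12*s (m(s) = (-4 - 8)*s = -12*s)
(((1951 + U(-88, -93)) + 3829) + m(147)) - 20854 = (((1951 - 88) + 3829) - 12*147) - 20854 = ((1863 + 3829) - 1764) - 20854 = (5692 - 1764) - 20854 = 3928 - 20854 = -16926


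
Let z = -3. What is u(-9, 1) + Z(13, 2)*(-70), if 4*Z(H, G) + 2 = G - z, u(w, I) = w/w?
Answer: -103/2 ≈ -51.500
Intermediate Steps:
u(w, I) = 1
Z(H, G) = ¼ + G/4 (Z(H, G) = -½ + (G - 1*(-3))/4 = -½ + (G + 3)/4 = -½ + (3 + G)/4 = -½ + (¾ + G/4) = ¼ + G/4)
u(-9, 1) + Z(13, 2)*(-70) = 1 + (¼ + (¼)*2)*(-70) = 1 + (¼ + ½)*(-70) = 1 + (¾)*(-70) = 1 - 105/2 = -103/2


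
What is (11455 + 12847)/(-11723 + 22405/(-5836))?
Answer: -141826472/68437833 ≈ -2.0723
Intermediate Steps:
(11455 + 12847)/(-11723 + 22405/(-5836)) = 24302/(-11723 + 22405*(-1/5836)) = 24302/(-11723 - 22405/5836) = 24302/(-68437833/5836) = 24302*(-5836/68437833) = -141826472/68437833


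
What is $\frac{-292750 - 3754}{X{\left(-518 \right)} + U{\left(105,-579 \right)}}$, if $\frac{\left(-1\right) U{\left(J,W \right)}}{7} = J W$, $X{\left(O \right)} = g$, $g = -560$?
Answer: $- \frac{296504}{425005} \approx -0.69765$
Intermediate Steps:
$X{\left(O \right)} = -560$
$U{\left(J,W \right)} = - 7 J W$
$\frac{-292750 - 3754}{X{\left(-518 \right)} + U{\left(105,-579 \right)}} = \frac{-292750 - 3754}{-560 - 735 \left(-579\right)} = - \frac{296504}{-560 + 425565} = - \frac{296504}{425005}$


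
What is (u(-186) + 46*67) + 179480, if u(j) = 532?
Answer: 183094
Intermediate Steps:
(u(-186) + 46*67) + 179480 = (532 + 46*67) + 179480 = (532 + 3082) + 179480 = 3614 + 179480 = 183094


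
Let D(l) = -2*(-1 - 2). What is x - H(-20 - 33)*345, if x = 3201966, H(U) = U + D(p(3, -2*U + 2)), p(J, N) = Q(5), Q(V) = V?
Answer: 3218181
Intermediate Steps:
p(J, N) = 5
D(l) = 6 (D(l) = -2*(-3) = 6)
H(U) = 6 + U (H(U) = U + 6 = 6 + U)
x - H(-20 - 33)*345 = 3201966 - (6 + (-20 - 33))*345 = 3201966 - (6 - 53)*345 = 3201966 - (-47)*345 = 3201966 - 1*(-16215) = 3201966 + 16215 = 3218181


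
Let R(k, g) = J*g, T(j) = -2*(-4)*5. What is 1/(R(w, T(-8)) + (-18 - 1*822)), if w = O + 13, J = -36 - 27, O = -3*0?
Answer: -1/3360 ≈ -0.00029762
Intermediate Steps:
O = 0
J = -63
T(j) = 40 (T(j) = 8*5 = 40)
w = 13 (w = 0 + 13 = 13)
R(k, g) = -63*g
1/(R(w, T(-8)) + (-18 - 1*822)) = 1/(-63*40 + (-18 - 1*822)) = 1/(-2520 + (-18 - 822)) = 1/(-2520 - 840) = 1/(-3360) = -1/3360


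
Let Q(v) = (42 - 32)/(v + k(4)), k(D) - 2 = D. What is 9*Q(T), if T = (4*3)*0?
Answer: 15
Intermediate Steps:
T = 0 (T = 12*0 = 0)
k(D) = 2 + D
Q(v) = 10/(6 + v) (Q(v) = (42 - 32)/(v + (2 + 4)) = 10/(v + 6) = 10/(6 + v))
9*Q(T) = 9*(10/(6 + 0)) = 9*(10/6) = 9*(10*(1/6)) = 9*(5/3) = 15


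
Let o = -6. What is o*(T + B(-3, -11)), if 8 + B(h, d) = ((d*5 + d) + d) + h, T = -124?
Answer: 1272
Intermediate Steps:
B(h, d) = -8 + h + 7*d (B(h, d) = -8 + (((d*5 + d) + d) + h) = -8 + (((5*d + d) + d) + h) = -8 + ((6*d + d) + h) = -8 + (7*d + h) = -8 + (h + 7*d) = -8 + h + 7*d)
o*(T + B(-3, -11)) = -6*(-124 + (-8 - 3 + 7*(-11))) = -6*(-124 + (-8 - 3 - 77)) = -6*(-124 - 88) = -6*(-212) = 1272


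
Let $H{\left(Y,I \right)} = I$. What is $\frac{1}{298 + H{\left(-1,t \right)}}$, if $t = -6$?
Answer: $\frac{1}{292} \approx 0.0034247$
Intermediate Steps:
$\frac{1}{298 + H{\left(-1,t \right)}} = \frac{1}{298 - 6} = \frac{1}{292}$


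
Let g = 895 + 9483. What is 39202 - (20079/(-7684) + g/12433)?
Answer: 3745339710399/95535172 ≈ 39204.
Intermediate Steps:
g = 10378
39202 - (20079/(-7684) + g/12433) = 39202 - (20079/(-7684) + 10378/12433) = 39202 - (20079*(-1/7684) + 10378*(1/12433)) = 39202 - (-20079/7684 + 10378/12433) = 39202 - 1*(-169897655/95535172) = 39202 + 169897655/95535172 = 3745339710399/95535172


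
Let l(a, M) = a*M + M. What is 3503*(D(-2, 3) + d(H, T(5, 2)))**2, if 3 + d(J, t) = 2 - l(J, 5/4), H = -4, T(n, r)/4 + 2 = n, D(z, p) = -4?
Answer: 87575/16 ≈ 5473.4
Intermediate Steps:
T(n, r) = -8 + 4*n
l(a, M) = M + M*a (l(a, M) = M*a + M = M + M*a)
d(J, t) = -9/4 - 5*J/4 (d(J, t) = -3 + (2 - 5/4*(1 + J)) = -3 + (2 - 5*(1/4)*(1 + J)) = -3 + (2 - 5*(1 + J)/4) = -3 + (2 - (5/4 + 5*J/4)) = -3 + (2 + (-5/4 - 5*J/4)) = -3 + (3/4 - 5*J/4) = -9/4 - 5*J/4)
3503*(D(-2, 3) + d(H, T(5, 2)))**2 = 3503*(-4 + (-9/4 - 5/4*(-4)))**2 = 3503*(-4 + (-9/4 + 5))**2 = 3503*(-4 + 11/4)**2 = 3503*(-5/4)**2 = 3503*(25/16) = 87575/16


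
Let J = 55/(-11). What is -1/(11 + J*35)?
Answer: 1/164 ≈ 0.0060976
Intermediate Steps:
J = -5 (J = 55*(-1/11) = -5)
-1/(11 + J*35) = -1/(11 - 5*35) = -1/(11 - 175) = -1/(-164) = -1*(-1/164) = 1/164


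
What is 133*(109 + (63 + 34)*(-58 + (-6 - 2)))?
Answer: -836969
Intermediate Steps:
133*(109 + (63 + 34)*(-58 + (-6 - 2))) = 133*(109 + 97*(-58 - 8)) = 133*(109 + 97*(-66)) = 133*(109 - 6402) = 133*(-6293) = -836969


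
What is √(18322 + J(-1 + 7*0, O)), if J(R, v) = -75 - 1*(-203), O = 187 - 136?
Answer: 15*√82 ≈ 135.83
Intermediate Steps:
O = 51
J(R, v) = 128 (J(R, v) = -75 + 203 = 128)
√(18322 + J(-1 + 7*0, O)) = √(18322 + 128) = √18450 = 15*√82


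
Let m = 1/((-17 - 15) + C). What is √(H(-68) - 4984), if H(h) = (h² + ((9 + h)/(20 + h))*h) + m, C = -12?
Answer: I*√483087/33 ≈ 21.062*I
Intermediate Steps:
m = -1/44 (m = 1/((-17 - 15) - 12) = 1/(-32 - 12) = 1/(-44) = -1/44 ≈ -0.022727)
H(h) = -1/44 + h² + h*(9 + h)/(20 + h) (H(h) = (h² + ((9 + h)/(20 + h))*h) - 1/44 = (h² + h*(9 + h)/(20 + h)) - 1/44 = -1/44 + h² + h*(9 + h)/(20 + h))
√(H(-68) - 4984) = √((-20 + 44*(-68)³ + 395*(-68) + 924*(-68)²)/(44*(20 - 68)) - 4984) = √((1/44)*(-20 + 44*(-314432) - 26860 + 924*4624)/(-48) - 4984) = √((1/44)*(-1/48)*(-20 - 13835008 - 26860 + 4272576) - 4984) = √((1/44)*(-1/48)*(-9589312) - 4984) = √(149833/33 - 4984) = √(-14639/33) = I*√483087/33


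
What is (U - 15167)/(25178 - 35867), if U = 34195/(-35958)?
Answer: 545409181/384355062 ≈ 1.4190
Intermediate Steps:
U = -34195/35958 (U = 34195*(-1/35958) = -34195/35958 ≈ -0.95097)
(U - 15167)/(25178 - 35867) = (-34195/35958 - 15167)/(25178 - 35867) = -545409181/35958/(-10689) = -545409181/35958*(-1/10689) = 545409181/384355062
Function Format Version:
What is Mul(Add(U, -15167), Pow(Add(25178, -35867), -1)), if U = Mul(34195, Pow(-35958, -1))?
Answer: Rational(545409181, 384355062) ≈ 1.4190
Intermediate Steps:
U = Rational(-34195, 35958) (U = Mul(34195, Rational(-1, 35958)) = Rational(-34195, 35958) ≈ -0.95097)
Mul(Add(U, -15167), Pow(Add(25178, -35867), -1)) = Mul(Add(Rational(-34195, 35958), -15167), Pow(Add(25178, -35867), -1)) = Mul(Rational(-545409181, 35958), Pow(-10689, -1)) = Mul(Rational(-545409181, 35958), Rational(-1, 10689)) = Rational(545409181, 384355062)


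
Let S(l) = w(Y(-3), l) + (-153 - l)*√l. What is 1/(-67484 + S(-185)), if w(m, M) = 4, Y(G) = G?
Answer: -1687/113843496 - I*√185/142304370 ≈ -1.4819e-5 - 9.558e-8*I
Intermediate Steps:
S(l) = 4 + √l*(-153 - l) (S(l) = 4 + (-153 - l)*√l = 4 + √l*(-153 - l))
1/(-67484 + S(-185)) = 1/(-67484 + (4 - (-185)^(3/2) - 153*I*√185)) = 1/(-67484 + (4 - (-185)*I*√185 - 153*I*√185)) = 1/(-67484 + (4 + 185*I*√185 - 153*I*√185)) = 1/(-67484 + (4 + 32*I*√185)) = 1/(-67480 + 32*I*√185)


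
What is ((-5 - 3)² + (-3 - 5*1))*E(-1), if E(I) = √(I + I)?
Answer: 56*I*√2 ≈ 79.196*I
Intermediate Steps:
E(I) = √2*√I (E(I) = √(2*I) = √2*√I)
((-5 - 3)² + (-3 - 5*1))*E(-1) = ((-5 - 3)² + (-3 - 5*1))*(√2*√(-1)) = ((-8)² + (-3 - 5))*(√2*I) = (64 - 8)*(I*√2) = 56*(I*√2) = 56*I*√2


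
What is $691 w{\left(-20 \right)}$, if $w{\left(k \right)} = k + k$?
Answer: $-27640$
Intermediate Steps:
$w{\left(k \right)} = 2 k$
$691 w{\left(-20 \right)} = 691 \cdot 2 \left(-20\right) = 691 \left(-40\right) = -27640$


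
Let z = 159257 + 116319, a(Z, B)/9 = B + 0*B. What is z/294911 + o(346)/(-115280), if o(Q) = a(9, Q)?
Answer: 15425024213/16998670040 ≈ 0.90742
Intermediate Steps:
a(Z, B) = 9*B (a(Z, B) = 9*(B + 0*B) = 9*(B + 0) = 9*B)
z = 275576
o(Q) = 9*Q
z/294911 + o(346)/(-115280) = 275576/294911 + (9*346)/(-115280) = 275576*(1/294911) + 3114*(-1/115280) = 275576/294911 - 1557/57640 = 15425024213/16998670040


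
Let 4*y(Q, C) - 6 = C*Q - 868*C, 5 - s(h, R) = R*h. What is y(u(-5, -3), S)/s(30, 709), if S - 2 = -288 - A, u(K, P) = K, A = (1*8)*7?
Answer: -74643/21265 ≈ -3.5101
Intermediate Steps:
A = 56 (A = 8*7 = 56)
s(h, R) = 5 - R*h
S = -342 (S = 2 + (-288 - 1*56) = 2 + (-288 - 56) = 2 - 344 = -342)
y(Q, C) = 3/2 - 217*C + C*Q/4 (y(Q, C) = 3/2 + (C*Q - 868*C)/4 = 3/2 + (-868*C + C*Q)/4 = 3/2 + (-217*C + C*Q/4) = 3/2 - 217*C + C*Q/4)
y(u(-5, -3), S)/s(30, 709) = (3/2 - 217*(-342) + (1/4)*(-342)*(-5))/(5 - 1*709*30) = (3/2 + 74214 + 855/2)/(5 - 21270) = 74643/(-21265) = 74643*(-1/21265) = -74643/21265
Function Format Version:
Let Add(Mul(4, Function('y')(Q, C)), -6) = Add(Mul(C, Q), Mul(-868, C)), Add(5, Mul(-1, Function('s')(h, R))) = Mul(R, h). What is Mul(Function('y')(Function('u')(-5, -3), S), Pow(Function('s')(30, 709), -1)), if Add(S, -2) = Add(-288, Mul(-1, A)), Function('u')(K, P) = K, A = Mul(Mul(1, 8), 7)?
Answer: Rational(-74643, 21265) ≈ -3.5101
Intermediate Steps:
A = 56 (A = Mul(8, 7) = 56)
Function('s')(h, R) = Add(5, Mul(-1, R, h)) (Function('s')(h, R) = Add(5, Mul(-1, Mul(R, h))) = Add(5, Mul(-1, R, h)))
S = -342 (S = Add(2, Add(-288, Mul(-1, 56))) = Add(2, Add(-288, -56)) = Add(2, -344) = -342)
Function('y')(Q, C) = Add(Rational(3, 2), Mul(-217, C), Mul(Rational(1, 4), C, Q)) (Function('y')(Q, C) = Add(Rational(3, 2), Mul(Rational(1, 4), Add(Mul(C, Q), Mul(-868, C)))) = Add(Rational(3, 2), Mul(Rational(1, 4), Add(Mul(-868, C), Mul(C, Q)))) = Add(Rational(3, 2), Add(Mul(-217, C), Mul(Rational(1, 4), C, Q))) = Add(Rational(3, 2), Mul(-217, C), Mul(Rational(1, 4), C, Q)))
Mul(Function('y')(Function('u')(-5, -3), S), Pow(Function('s')(30, 709), -1)) = Mul(Add(Rational(3, 2), Mul(-217, -342), Mul(Rational(1, 4), -342, -5)), Pow(Add(5, Mul(-1, 709, 30)), -1)) = Mul(Add(Rational(3, 2), 74214, Rational(855, 2)), Pow(Add(5, -21270), -1)) = Mul(74643, Pow(-21265, -1)) = Mul(74643, Rational(-1, 21265)) = Rational(-74643, 21265)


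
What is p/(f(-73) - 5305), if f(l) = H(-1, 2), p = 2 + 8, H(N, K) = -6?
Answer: -10/5311 ≈ -0.0018829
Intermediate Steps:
p = 10
f(l) = -6
p/(f(-73) - 5305) = 10/(-6 - 5305) = 10/(-5311) = 10*(-1/5311) = -10/5311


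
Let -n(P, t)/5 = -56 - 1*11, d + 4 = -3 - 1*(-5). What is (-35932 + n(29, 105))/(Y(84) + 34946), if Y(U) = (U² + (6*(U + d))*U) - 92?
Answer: -35597/83238 ≈ -0.42765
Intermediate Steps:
d = -2 (d = -4 + (-3 - 1*(-5)) = -4 + (-3 + 5) = -4 + 2 = -2)
n(P, t) = 335 (n(P, t) = -5*(-56 - 1*11) = -5*(-56 - 11) = -5*(-67) = 335)
Y(U) = -92 + U² + U*(-12 + 6*U) (Y(U) = (U² + (6*(U - 2))*U) - 92 = (U² + (6*(-2 + U))*U) - 92 = (U² + (-12 + 6*U)*U) - 92 = (U² + U*(-12 + 6*U)) - 92 = -92 + U² + U*(-12 + 6*U))
(-35932 + n(29, 105))/(Y(84) + 34946) = (-35932 + 335)/((-92 - 12*84 + 7*84²) + 34946) = -35597/((-92 - 1008 + 7*7056) + 34946) = -35597/((-92 - 1008 + 49392) + 34946) = -35597/(48292 + 34946) = -35597/83238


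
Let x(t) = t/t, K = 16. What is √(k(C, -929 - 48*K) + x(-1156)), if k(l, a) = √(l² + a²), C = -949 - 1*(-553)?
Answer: √(1 + 5*√121465) ≈ 41.756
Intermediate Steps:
x(t) = 1
C = -396 (C = -949 + 553 = -396)
k(l, a) = √(a² + l²)
√(k(C, -929 - 48*K) + x(-1156)) = √(√((-929 - 48*16)² + (-396)²) + 1) = √(√((-929 - 1*768)² + 156816) + 1) = √(√((-929 - 768)² + 156816) + 1) = √(√((-1697)² + 156816) + 1) = √(√(2879809 + 156816) + 1) = √(√3036625 + 1) = √(5*√121465 + 1) = √(1 + 5*√121465)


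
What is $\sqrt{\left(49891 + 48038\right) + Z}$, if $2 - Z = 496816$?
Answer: $i \sqrt{398885} \approx 631.57 i$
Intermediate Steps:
$Z = -496814$ ($Z = 2 - 496816 = -496814$)
$\sqrt{\left(49891 + 48038\right) + Z} = \sqrt{\left(49891 + 48038\right) - 496814} = \sqrt{97929 - 496814} = \sqrt{-398885} = i \sqrt{398885}$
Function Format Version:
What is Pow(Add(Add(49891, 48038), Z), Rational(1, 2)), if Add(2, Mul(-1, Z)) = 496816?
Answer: Mul(I, Pow(398885, Rational(1, 2))) ≈ Mul(631.57, I)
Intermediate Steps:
Z = -496814 (Z = Add(2, Mul(-1, 496816)) = Add(2, -496816) = -496814)
Pow(Add(Add(49891, 48038), Z), Rational(1, 2)) = Pow(Add(Add(49891, 48038), -496814), Rational(1, 2)) = Pow(Add(97929, -496814), Rational(1, 2)) = Pow(-398885, Rational(1, 2)) = Mul(I, Pow(398885, Rational(1, 2)))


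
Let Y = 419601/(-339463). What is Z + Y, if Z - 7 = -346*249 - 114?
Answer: -29282837444/339463 ≈ -86262.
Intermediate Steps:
Y = -419601/339463 (Y = 419601*(-1/339463) = -419601/339463 ≈ -1.2361)
Z = -86261 (Z = 7 + (-346*249 - 114) = 7 + (-86154 - 114) = 7 - 86268 = -86261)
Z + Y = -86261 - 419601/339463 = -29282837444/339463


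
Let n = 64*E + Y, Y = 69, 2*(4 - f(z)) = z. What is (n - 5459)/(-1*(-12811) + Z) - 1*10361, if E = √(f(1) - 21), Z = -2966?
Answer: -1854717/179 + 32*I*√70/9845 ≈ -10362.0 + 0.027195*I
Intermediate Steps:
f(z) = 4 - z/2
E = I*√70/2 (E = √((4 - ½*1) - 21) = √((4 - ½) - 21) = √(7/2 - 21) = √(-35/2) = I*√70/2 ≈ 4.1833*I)
n = 69 + 32*I*√70 (n = 64*(I*√70/2) + 69 = 32*I*√70 + 69 = 69 + 32*I*√70 ≈ 69.0 + 267.73*I)
(n - 5459)/(-1*(-12811) + Z) - 1*10361 = ((69 + 32*I*√70) - 5459)/(-1*(-12811) - 2966) - 1*10361 = (-5390 + 32*I*√70)/(12811 - 2966) - 10361 = (-5390 + 32*I*√70)/9845 - 10361 = (-5390 + 32*I*√70)*(1/9845) - 10361 = (-98/179 + 32*I*√70/9845) - 10361 = -1854717/179 + 32*I*√70/9845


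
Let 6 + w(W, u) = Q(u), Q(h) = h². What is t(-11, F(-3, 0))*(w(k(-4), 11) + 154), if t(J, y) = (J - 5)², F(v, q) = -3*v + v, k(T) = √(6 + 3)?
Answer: 68864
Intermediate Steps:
k(T) = 3 (k(T) = √9 = 3)
F(v, q) = -2*v
t(J, y) = (-5 + J)²
w(W, u) = -6 + u²
t(-11, F(-3, 0))*(w(k(-4), 11) + 154) = (-5 - 11)²*((-6 + 11²) + 154) = (-16)²*((-6 + 121) + 154) = 256*(115 + 154) = 256*269 = 68864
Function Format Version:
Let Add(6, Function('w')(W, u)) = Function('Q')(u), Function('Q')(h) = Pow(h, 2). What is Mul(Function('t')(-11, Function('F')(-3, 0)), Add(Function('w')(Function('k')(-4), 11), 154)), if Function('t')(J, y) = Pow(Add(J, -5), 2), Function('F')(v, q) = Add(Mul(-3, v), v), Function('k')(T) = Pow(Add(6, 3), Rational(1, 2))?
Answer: 68864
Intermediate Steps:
Function('k')(T) = 3 (Function('k')(T) = Pow(9, Rational(1, 2)) = 3)
Function('F')(v, q) = Mul(-2, v)
Function('t')(J, y) = Pow(Add(-5, J), 2)
Function('w')(W, u) = Add(-6, Pow(u, 2))
Mul(Function('t')(-11, Function('F')(-3, 0)), Add(Function('w')(Function('k')(-4), 11), 154)) = Mul(Pow(Add(-5, -11), 2), Add(Add(-6, Pow(11, 2)), 154)) = Mul(Pow(-16, 2), Add(Add(-6, 121), 154)) = Mul(256, Add(115, 154)) = Mul(256, 269) = 68864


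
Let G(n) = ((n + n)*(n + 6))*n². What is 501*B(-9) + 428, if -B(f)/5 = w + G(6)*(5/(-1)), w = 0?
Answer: 64930028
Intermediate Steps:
G(n) = 2*n³*(6 + n) (G(n) = ((2*n)*(6 + n))*n² = (2*n*(6 + n))*n² = 2*n³*(6 + n))
B(f) = 129600 (B(f) = -5*(0 + (2*6³*(6 + 6))*(5/(-1))) = -5*(0 + (2*216*12)*(5*(-1))) = -5*(0 + 5184*(-5)) = -5*(0 - 25920) = -5*(-25920) = 129600)
501*B(-9) + 428 = 501*129600 + 428 = 64929600 + 428 = 64930028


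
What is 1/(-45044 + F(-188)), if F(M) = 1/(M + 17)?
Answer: -171/7702525 ≈ -2.2201e-5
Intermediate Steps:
F(M) = 1/(17 + M)
1/(-45044 + F(-188)) = 1/(-45044 + 1/(17 - 188)) = 1/(-45044 + 1/(-171)) = 1/(-45044 - 1/171) = 1/(-7702525/171) = -171/7702525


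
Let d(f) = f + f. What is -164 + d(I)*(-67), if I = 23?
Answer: -3246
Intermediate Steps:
d(f) = 2*f
-164 + d(I)*(-67) = -164 + (2*23)*(-67) = -164 + 46*(-67) = -164 - 3082 = -3246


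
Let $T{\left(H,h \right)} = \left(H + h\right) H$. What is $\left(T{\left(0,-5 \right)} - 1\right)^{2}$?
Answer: $1$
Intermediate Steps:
$T{\left(H,h \right)} = H \left(H + h\right)$
$\left(T{\left(0,-5 \right)} - 1\right)^{2} = \left(0 \left(0 - 5\right) - 1\right)^{2} = \left(0 \left(-5\right) - 1\right)^{2} = \left(0 - 1\right)^{2} = \left(-1\right)^{2} = 1$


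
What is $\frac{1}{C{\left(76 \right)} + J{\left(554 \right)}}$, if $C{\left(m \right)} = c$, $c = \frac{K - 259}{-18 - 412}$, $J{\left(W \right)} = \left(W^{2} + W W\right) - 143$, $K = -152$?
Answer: $\frac{430}{263886681} \approx 1.6295 \cdot 10^{-6}$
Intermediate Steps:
$J{\left(W \right)} = -143 + 2 W^{2}$ ($J{\left(W \right)} = \left(W^{2} + W^{2}\right) - 143 = 2 W^{2} - 143 = -143 + 2 W^{2}$)
$c = \frac{411}{430}$ ($c = \frac{-152 - 259}{-18 - 412} = - \frac{411}{-430} = \left(-411\right) \left(- \frac{1}{430}\right) = \frac{411}{430} \approx 0.95581$)
$C{\left(m \right)} = \frac{411}{430}$
$\frac{1}{C{\left(76 \right)} + J{\left(554 \right)}} = \frac{1}{\frac{411}{430} - \left(143 - 2 \cdot 554^{2}\right)} = \frac{1}{\frac{411}{430} + \left(-143 + 2 \cdot 306916\right)} = \frac{1}{\frac{411}{430} + \left(-143 + 613832\right)} = \frac{1}{\frac{411}{430} + 613689} = \frac{1}{\frac{263886681}{430}} = \frac{430}{263886681}$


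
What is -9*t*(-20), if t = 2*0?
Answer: 0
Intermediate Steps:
t = 0
-9*t*(-20) = -9*0*(-20) = 0*(-20) = 0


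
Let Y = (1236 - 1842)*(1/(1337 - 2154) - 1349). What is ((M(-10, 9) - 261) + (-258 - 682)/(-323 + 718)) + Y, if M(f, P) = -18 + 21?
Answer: 52746757426/64543 ≈ 8.1723e+5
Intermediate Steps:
M(f, P) = 3
Y = 667893204/817 (Y = -606*(1/(-817) - 1349) = -606*(-1/817 - 1349) = -606*(-1102134/817) = 667893204/817 ≈ 8.1750e+5)
((M(-10, 9) - 261) + (-258 - 682)/(-323 + 718)) + Y = ((3 - 261) + (-258 - 682)/(-323 + 718)) + 667893204/817 = (-258 - 940/395) + 667893204/817 = (-258 - 940*1/395) + 667893204/817 = (-258 - 188/79) + 667893204/817 = -20570/79 + 667893204/817 = 52746757426/64543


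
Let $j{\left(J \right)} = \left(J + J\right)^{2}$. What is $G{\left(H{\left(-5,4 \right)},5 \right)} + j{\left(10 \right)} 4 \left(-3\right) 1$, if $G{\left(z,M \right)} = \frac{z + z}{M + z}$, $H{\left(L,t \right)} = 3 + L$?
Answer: $- \frac{14404}{3} \approx -4801.3$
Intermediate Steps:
$j{\left(J \right)} = 4 J^{2}$ ($j{\left(J \right)} = \left(2 J\right)^{2} = 4 J^{2}$)
$G{\left(z,M \right)} = \frac{2 z}{M + z}$
$G{\left(H{\left(-5,4 \right)},5 \right)} + j{\left(10 \right)} 4 \left(-3\right) 1 = \frac{2 \left(3 - 5\right)}{5 + \left(3 - 5\right)} + 4 \cdot 10^{2} \cdot 4 \left(-3\right) 1 = 2 \left(-2\right) \frac{1}{5 - 2} + 4 \cdot 100 \left(\left(-12\right) 1\right) = 2 \left(-2\right) \frac{1}{3} + 400 \left(-12\right) = 2 \left(-2\right) \frac{1}{3} - 4800 = - \frac{4}{3} - 4800 = - \frac{14404}{3}$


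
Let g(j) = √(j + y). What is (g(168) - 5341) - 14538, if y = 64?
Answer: -19879 + 2*√58 ≈ -19864.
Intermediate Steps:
g(j) = √(64 + j) (g(j) = √(j + 64) = √(64 + j))
(g(168) - 5341) - 14538 = (√(64 + 168) - 5341) - 14538 = (√232 - 5341) - 14538 = (2*√58 - 5341) - 14538 = (-5341 + 2*√58) - 14538 = -19879 + 2*√58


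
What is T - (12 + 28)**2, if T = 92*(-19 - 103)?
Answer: -12824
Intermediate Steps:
T = -11224 (T = 92*(-122) = -11224)
T - (12 + 28)**2 = -11224 - (12 + 28)**2 = -11224 - 1*40**2 = -11224 - 1*1600 = -11224 - 1600 = -12824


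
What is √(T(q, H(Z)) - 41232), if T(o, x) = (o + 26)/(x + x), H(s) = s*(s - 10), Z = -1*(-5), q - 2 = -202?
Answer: I*√1030713/5 ≈ 203.05*I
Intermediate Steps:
q = -200 (q = 2 - 202 = -200)
Z = 5
H(s) = s*(-10 + s)
T(o, x) = (26 + o)/(2*x) (T(o, x) = (26 + o)/((2*x)) = (26 + o)*(1/(2*x)) = (26 + o)/(2*x))
√(T(q, H(Z)) - 41232) = √((26 - 200)/(2*((5*(-10 + 5)))) - 41232) = √((½)*(-174)/(5*(-5)) - 41232) = √((½)*(-174)/(-25) - 41232) = √((½)*(-1/25)*(-174) - 41232) = √(87/25 - 41232) = √(-1030713/25) = I*√1030713/5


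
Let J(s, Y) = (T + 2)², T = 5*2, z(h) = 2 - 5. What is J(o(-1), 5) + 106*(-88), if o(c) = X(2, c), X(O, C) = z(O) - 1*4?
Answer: -9184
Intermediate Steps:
z(h) = -3
X(O, C) = -7 (X(O, C) = -3 - 1*4 = -3 - 4 = -7)
o(c) = -7
T = 10
J(s, Y) = 144 (J(s, Y) = (10 + 2)² = 12² = 144)
J(o(-1), 5) + 106*(-88) = 144 + 106*(-88) = 144 - 9328 = -9184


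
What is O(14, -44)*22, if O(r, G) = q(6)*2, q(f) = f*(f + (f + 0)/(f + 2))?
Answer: 1782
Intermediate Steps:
q(f) = f*(f + f/(2 + f))
O(r, G) = 81 (O(r, G) = (6²*(3 + 6)/(2 + 6))*2 = (36*9/8)*2 = (36*(⅛)*9)*2 = (81/2)*2 = 81)
O(14, -44)*22 = 81*22 = 1782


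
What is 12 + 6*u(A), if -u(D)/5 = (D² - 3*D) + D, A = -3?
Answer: -438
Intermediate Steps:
u(D) = -5*D² + 10*D (u(D) = -5*((D² - 3*D) + D) = -5*(D² - 2*D) = -5*D² + 10*D)
12 + 6*u(A) = 12 + 6*(5*(-3)*(2 - 1*(-3))) = 12 + 6*(5*(-3)*(2 + 3)) = 12 + 6*(5*(-3)*5) = 12 + 6*(-75) = 12 - 450 = -438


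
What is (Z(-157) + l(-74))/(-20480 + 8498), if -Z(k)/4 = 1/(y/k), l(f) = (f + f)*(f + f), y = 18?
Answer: -98725/53919 ≈ -1.8310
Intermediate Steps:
l(f) = 4*f**2 (l(f) = (2*f)*(2*f) = 4*f**2)
Z(k) = -2*k/9 (Z(k) = -4*k/18 = -2*k/9)
(Z(-157) + l(-74))/(-20480 + 8498) = (-2/9*(-157) + 4*(-74)**2)/(-20480 + 8498) = (314/9 + 4*5476)/(-11982) = (314/9 + 21904)*(-1/11982) = (197450/9)*(-1/11982) = -98725/53919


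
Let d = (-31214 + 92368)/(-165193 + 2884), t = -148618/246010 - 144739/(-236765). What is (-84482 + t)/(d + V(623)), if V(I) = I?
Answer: -79868773536372134412/588624293747090045 ≈ -135.69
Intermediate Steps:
t = 41970062/5824655765 (t = -148618*1/246010 - 144739*(-1/236765) = -74309/123005 + 144739/236765 = 41970062/5824655765 ≈ 0.0072056)
d = -61154/162309 (d = 61154/(-162309) = 61154*(-1/162309) = -61154/162309 ≈ -0.37678)
(-84482 + t)/(d + V(623)) = (-84482 + 41970062/5824655765)/(-61154/162309 + 623) = -492078526368668/(5824655765*101057353/162309) = -492078526368668/5824655765*162309/101057353 = -79868773536372134412/588624293747090045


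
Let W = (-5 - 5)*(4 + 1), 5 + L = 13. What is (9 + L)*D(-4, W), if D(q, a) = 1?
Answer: 17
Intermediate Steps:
L = 8 (L = -5 + 13 = 8)
W = -50 (W = -10*5 = -50)
(9 + L)*D(-4, W) = (9 + 8)*1 = 17*1 = 17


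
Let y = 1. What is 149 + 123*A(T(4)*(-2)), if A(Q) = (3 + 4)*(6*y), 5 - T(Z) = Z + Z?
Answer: 5315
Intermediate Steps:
T(Z) = 5 - 2*Z (T(Z) = 5 - (Z + Z) = 5 - 2*Z)
A(Q) = 42 (A(Q) = (3 + 4)*(6*1) = 7*6 = 42)
149 + 123*A(T(4)*(-2)) = 149 + 123*42 = 149 + 5166 = 5315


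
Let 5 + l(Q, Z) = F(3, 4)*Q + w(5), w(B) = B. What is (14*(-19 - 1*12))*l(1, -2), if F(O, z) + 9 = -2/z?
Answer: 4123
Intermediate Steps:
F(O, z) = -9 - 2/z
l(Q, Z) = -19*Q/2 (l(Q, Z) = -5 + ((-9 - 2/4)*Q + 5) = -5 + ((-9 - 2*¼)*Q + 5) = -5 + ((-9 - ½)*Q + 5) = -5 + (-19*Q/2 + 5) = -5 + (5 - 19*Q/2) = -19*Q/2)
(14*(-19 - 1*12))*l(1, -2) = (14*(-19 - 1*12))*(-19/2*1) = (14*(-19 - 12))*(-19/2) = (14*(-31))*(-19/2) = -434*(-19/2) = 4123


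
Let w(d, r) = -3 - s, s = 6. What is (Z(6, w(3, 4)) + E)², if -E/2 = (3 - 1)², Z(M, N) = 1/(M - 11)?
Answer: 1681/25 ≈ 67.240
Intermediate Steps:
w(d, r) = -9 (w(d, r) = -3 - 1*6 = -3 - 6 = -9)
Z(M, N) = 1/(-11 + M)
E = -8 (E = -2*(3 - 1)² = -2*2² = -2*4 = -8)
(Z(6, w(3, 4)) + E)² = (1/(-11 + 6) - 8)² = (1/(-5) - 8)² = (-⅕ - 8)² = (-41/5)² = 1681/25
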